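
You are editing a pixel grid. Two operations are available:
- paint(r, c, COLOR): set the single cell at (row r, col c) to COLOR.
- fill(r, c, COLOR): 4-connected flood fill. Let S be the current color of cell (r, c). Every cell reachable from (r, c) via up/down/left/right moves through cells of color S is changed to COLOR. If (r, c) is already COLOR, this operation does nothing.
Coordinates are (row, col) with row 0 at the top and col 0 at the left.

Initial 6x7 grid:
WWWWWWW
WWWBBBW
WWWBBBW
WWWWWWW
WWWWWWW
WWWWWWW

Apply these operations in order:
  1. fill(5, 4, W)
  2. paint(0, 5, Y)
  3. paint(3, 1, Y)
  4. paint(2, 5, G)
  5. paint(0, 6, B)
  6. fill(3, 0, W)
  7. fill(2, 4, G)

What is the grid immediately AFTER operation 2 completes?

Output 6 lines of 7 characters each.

After op 1 fill(5,4,W) [0 cells changed]:
WWWWWWW
WWWBBBW
WWWBBBW
WWWWWWW
WWWWWWW
WWWWWWW
After op 2 paint(0,5,Y):
WWWWWYW
WWWBBBW
WWWBBBW
WWWWWWW
WWWWWWW
WWWWWWW

Answer: WWWWWYW
WWWBBBW
WWWBBBW
WWWWWWW
WWWWWWW
WWWWWWW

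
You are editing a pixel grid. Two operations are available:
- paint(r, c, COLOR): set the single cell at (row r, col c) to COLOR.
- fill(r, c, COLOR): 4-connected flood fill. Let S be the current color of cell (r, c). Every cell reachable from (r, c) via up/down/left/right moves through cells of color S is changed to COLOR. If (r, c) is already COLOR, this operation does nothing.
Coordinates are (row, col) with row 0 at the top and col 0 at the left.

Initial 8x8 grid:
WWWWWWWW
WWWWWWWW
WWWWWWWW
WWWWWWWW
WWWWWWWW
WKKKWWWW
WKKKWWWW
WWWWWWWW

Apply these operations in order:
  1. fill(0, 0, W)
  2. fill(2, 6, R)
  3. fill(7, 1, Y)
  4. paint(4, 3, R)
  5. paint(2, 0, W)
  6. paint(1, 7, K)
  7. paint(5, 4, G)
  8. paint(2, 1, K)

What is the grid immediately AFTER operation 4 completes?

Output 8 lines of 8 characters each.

After op 1 fill(0,0,W) [0 cells changed]:
WWWWWWWW
WWWWWWWW
WWWWWWWW
WWWWWWWW
WWWWWWWW
WKKKWWWW
WKKKWWWW
WWWWWWWW
After op 2 fill(2,6,R) [58 cells changed]:
RRRRRRRR
RRRRRRRR
RRRRRRRR
RRRRRRRR
RRRRRRRR
RKKKRRRR
RKKKRRRR
RRRRRRRR
After op 3 fill(7,1,Y) [58 cells changed]:
YYYYYYYY
YYYYYYYY
YYYYYYYY
YYYYYYYY
YYYYYYYY
YKKKYYYY
YKKKYYYY
YYYYYYYY
After op 4 paint(4,3,R):
YYYYYYYY
YYYYYYYY
YYYYYYYY
YYYYYYYY
YYYRYYYY
YKKKYYYY
YKKKYYYY
YYYYYYYY

Answer: YYYYYYYY
YYYYYYYY
YYYYYYYY
YYYYYYYY
YYYRYYYY
YKKKYYYY
YKKKYYYY
YYYYYYYY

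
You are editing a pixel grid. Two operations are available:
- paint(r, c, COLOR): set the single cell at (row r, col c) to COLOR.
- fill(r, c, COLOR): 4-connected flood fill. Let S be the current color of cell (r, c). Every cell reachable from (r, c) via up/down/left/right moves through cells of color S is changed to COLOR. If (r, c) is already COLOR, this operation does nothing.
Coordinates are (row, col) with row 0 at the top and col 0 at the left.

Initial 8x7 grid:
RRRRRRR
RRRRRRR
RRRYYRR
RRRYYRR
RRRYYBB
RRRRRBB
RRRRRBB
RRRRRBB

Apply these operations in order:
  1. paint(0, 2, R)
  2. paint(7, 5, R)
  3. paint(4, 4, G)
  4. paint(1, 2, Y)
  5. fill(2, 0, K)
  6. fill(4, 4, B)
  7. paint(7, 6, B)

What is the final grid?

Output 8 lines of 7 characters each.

After op 1 paint(0,2,R):
RRRRRRR
RRRRRRR
RRRYYRR
RRRYYRR
RRRYYBB
RRRRRBB
RRRRRBB
RRRRRBB
After op 2 paint(7,5,R):
RRRRRRR
RRRRRRR
RRRYYRR
RRRYYRR
RRRYYBB
RRRRRBB
RRRRRBB
RRRRRRB
After op 3 paint(4,4,G):
RRRRRRR
RRRRRRR
RRRYYRR
RRRYYRR
RRRYGBB
RRRRRBB
RRRRRBB
RRRRRRB
After op 4 paint(1,2,Y):
RRRRRRR
RRYRRRR
RRRYYRR
RRRYYRR
RRRYGBB
RRRRRBB
RRRRRBB
RRRRRRB
After op 5 fill(2,0,K) [42 cells changed]:
KKKKKKK
KKYKKKK
KKKYYKK
KKKYYKK
KKKYGBB
KKKKKBB
KKKKKBB
KKKKKKB
After op 6 fill(4,4,B) [1 cells changed]:
KKKKKKK
KKYKKKK
KKKYYKK
KKKYYKK
KKKYBBB
KKKKKBB
KKKKKBB
KKKKKKB
After op 7 paint(7,6,B):
KKKKKKK
KKYKKKK
KKKYYKK
KKKYYKK
KKKYBBB
KKKKKBB
KKKKKBB
KKKKKKB

Answer: KKKKKKK
KKYKKKK
KKKYYKK
KKKYYKK
KKKYBBB
KKKKKBB
KKKKKBB
KKKKKKB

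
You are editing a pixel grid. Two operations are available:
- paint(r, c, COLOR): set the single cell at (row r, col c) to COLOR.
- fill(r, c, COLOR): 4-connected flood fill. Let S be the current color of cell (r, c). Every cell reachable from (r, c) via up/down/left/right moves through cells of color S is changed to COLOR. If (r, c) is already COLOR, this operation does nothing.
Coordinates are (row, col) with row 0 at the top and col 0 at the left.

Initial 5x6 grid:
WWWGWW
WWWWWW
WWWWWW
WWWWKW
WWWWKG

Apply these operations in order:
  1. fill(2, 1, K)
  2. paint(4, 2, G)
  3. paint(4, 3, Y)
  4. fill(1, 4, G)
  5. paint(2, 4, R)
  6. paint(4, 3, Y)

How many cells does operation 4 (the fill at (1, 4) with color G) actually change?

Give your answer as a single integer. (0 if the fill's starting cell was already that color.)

Answer: 26

Derivation:
After op 1 fill(2,1,K) [26 cells changed]:
KKKGKK
KKKKKK
KKKKKK
KKKKKK
KKKKKG
After op 2 paint(4,2,G):
KKKGKK
KKKKKK
KKKKKK
KKKKKK
KKGKKG
After op 3 paint(4,3,Y):
KKKGKK
KKKKKK
KKKKKK
KKKKKK
KKGYKG
After op 4 fill(1,4,G) [26 cells changed]:
GGGGGG
GGGGGG
GGGGGG
GGGGGG
GGGYGG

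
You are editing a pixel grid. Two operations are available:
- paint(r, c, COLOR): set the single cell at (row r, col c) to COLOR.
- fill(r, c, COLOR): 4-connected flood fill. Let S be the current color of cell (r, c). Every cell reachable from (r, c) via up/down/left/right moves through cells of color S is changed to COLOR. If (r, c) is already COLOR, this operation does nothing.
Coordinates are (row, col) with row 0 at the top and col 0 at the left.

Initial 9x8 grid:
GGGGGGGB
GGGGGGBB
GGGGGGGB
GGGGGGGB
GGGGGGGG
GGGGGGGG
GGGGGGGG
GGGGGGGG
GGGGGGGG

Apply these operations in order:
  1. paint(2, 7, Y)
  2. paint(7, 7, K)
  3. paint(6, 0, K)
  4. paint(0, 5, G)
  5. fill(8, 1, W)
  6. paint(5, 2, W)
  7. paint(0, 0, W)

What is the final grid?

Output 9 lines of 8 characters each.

Answer: WWWWWWWB
WWWWWWBB
WWWWWWWY
WWWWWWWB
WWWWWWWW
WWWWWWWW
KWWWWWWW
WWWWWWWK
WWWWWWWW

Derivation:
After op 1 paint(2,7,Y):
GGGGGGGB
GGGGGGBB
GGGGGGGY
GGGGGGGB
GGGGGGGG
GGGGGGGG
GGGGGGGG
GGGGGGGG
GGGGGGGG
After op 2 paint(7,7,K):
GGGGGGGB
GGGGGGBB
GGGGGGGY
GGGGGGGB
GGGGGGGG
GGGGGGGG
GGGGGGGG
GGGGGGGK
GGGGGGGG
After op 3 paint(6,0,K):
GGGGGGGB
GGGGGGBB
GGGGGGGY
GGGGGGGB
GGGGGGGG
GGGGGGGG
KGGGGGGG
GGGGGGGK
GGGGGGGG
After op 4 paint(0,5,G):
GGGGGGGB
GGGGGGBB
GGGGGGGY
GGGGGGGB
GGGGGGGG
GGGGGGGG
KGGGGGGG
GGGGGGGK
GGGGGGGG
After op 5 fill(8,1,W) [65 cells changed]:
WWWWWWWB
WWWWWWBB
WWWWWWWY
WWWWWWWB
WWWWWWWW
WWWWWWWW
KWWWWWWW
WWWWWWWK
WWWWWWWW
After op 6 paint(5,2,W):
WWWWWWWB
WWWWWWBB
WWWWWWWY
WWWWWWWB
WWWWWWWW
WWWWWWWW
KWWWWWWW
WWWWWWWK
WWWWWWWW
After op 7 paint(0,0,W):
WWWWWWWB
WWWWWWBB
WWWWWWWY
WWWWWWWB
WWWWWWWW
WWWWWWWW
KWWWWWWW
WWWWWWWK
WWWWWWWW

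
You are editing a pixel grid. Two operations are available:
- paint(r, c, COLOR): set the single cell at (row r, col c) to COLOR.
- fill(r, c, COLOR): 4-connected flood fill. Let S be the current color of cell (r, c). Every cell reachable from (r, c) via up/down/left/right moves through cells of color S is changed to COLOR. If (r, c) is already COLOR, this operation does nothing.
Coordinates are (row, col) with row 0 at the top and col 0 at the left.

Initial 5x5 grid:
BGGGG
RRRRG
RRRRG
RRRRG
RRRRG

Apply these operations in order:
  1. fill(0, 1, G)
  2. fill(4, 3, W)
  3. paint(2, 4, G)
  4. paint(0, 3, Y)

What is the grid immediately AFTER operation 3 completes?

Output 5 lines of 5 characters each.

Answer: BGGGG
WWWWG
WWWWG
WWWWG
WWWWG

Derivation:
After op 1 fill(0,1,G) [0 cells changed]:
BGGGG
RRRRG
RRRRG
RRRRG
RRRRG
After op 2 fill(4,3,W) [16 cells changed]:
BGGGG
WWWWG
WWWWG
WWWWG
WWWWG
After op 3 paint(2,4,G):
BGGGG
WWWWG
WWWWG
WWWWG
WWWWG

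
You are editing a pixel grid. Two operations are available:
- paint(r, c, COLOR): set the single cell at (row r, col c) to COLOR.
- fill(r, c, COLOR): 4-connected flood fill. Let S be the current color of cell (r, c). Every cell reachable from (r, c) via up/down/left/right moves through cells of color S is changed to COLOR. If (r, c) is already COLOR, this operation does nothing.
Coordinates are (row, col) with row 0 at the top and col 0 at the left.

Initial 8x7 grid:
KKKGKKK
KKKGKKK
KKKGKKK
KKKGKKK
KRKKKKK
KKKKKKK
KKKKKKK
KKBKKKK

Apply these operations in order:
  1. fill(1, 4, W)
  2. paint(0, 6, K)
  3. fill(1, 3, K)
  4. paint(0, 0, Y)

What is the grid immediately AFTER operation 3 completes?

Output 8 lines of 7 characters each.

Answer: WWWKWWK
WWWKWWW
WWWKWWW
WWWKWWW
WRWWWWW
WWWWWWW
WWWWWWW
WWBWWWW

Derivation:
After op 1 fill(1,4,W) [50 cells changed]:
WWWGWWW
WWWGWWW
WWWGWWW
WWWGWWW
WRWWWWW
WWWWWWW
WWWWWWW
WWBWWWW
After op 2 paint(0,6,K):
WWWGWWK
WWWGWWW
WWWGWWW
WWWGWWW
WRWWWWW
WWWWWWW
WWWWWWW
WWBWWWW
After op 3 fill(1,3,K) [4 cells changed]:
WWWKWWK
WWWKWWW
WWWKWWW
WWWKWWW
WRWWWWW
WWWWWWW
WWWWWWW
WWBWWWW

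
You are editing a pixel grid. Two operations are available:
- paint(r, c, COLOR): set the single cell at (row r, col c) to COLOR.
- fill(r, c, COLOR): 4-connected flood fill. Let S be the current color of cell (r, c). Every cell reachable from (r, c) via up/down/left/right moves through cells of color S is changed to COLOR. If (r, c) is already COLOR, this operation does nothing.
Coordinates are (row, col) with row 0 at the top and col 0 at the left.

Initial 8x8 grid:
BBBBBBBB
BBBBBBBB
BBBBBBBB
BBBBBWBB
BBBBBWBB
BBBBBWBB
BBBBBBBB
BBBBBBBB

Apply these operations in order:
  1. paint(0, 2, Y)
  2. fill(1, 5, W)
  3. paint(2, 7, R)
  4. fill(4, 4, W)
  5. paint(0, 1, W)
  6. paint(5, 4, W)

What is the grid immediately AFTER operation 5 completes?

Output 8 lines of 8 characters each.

Answer: WWYWWWWW
WWWWWWWW
WWWWWWWR
WWWWWWWW
WWWWWWWW
WWWWWWWW
WWWWWWWW
WWWWWWWW

Derivation:
After op 1 paint(0,2,Y):
BBYBBBBB
BBBBBBBB
BBBBBBBB
BBBBBWBB
BBBBBWBB
BBBBBWBB
BBBBBBBB
BBBBBBBB
After op 2 fill(1,5,W) [60 cells changed]:
WWYWWWWW
WWWWWWWW
WWWWWWWW
WWWWWWWW
WWWWWWWW
WWWWWWWW
WWWWWWWW
WWWWWWWW
After op 3 paint(2,7,R):
WWYWWWWW
WWWWWWWW
WWWWWWWR
WWWWWWWW
WWWWWWWW
WWWWWWWW
WWWWWWWW
WWWWWWWW
After op 4 fill(4,4,W) [0 cells changed]:
WWYWWWWW
WWWWWWWW
WWWWWWWR
WWWWWWWW
WWWWWWWW
WWWWWWWW
WWWWWWWW
WWWWWWWW
After op 5 paint(0,1,W):
WWYWWWWW
WWWWWWWW
WWWWWWWR
WWWWWWWW
WWWWWWWW
WWWWWWWW
WWWWWWWW
WWWWWWWW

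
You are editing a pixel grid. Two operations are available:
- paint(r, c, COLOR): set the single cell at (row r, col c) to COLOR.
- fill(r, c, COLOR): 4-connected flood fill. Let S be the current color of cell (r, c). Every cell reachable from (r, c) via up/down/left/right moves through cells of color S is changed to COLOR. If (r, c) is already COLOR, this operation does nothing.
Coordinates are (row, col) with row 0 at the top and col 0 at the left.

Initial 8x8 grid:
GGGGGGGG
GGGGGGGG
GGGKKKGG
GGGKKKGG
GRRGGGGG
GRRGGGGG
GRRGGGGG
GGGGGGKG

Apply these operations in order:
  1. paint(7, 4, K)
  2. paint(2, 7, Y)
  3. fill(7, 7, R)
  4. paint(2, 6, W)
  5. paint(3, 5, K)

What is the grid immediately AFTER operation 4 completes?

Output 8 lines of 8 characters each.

After op 1 paint(7,4,K):
GGGGGGGG
GGGGGGGG
GGGKKKGG
GGGKKKGG
GRRGGGGG
GRRGGGGG
GRRGGGGG
GGGGKGKG
After op 2 paint(2,7,Y):
GGGGGGGG
GGGGGGGG
GGGKKKGY
GGGKKKGG
GRRGGGGG
GRRGGGGG
GRRGGGGG
GGGGKGKG
After op 3 fill(7,7,R) [49 cells changed]:
RRRRRRRR
RRRRRRRR
RRRKKKRY
RRRKKKRR
RRRRRRRR
RRRRRRRR
RRRRRRRR
RRRRKRKR
After op 4 paint(2,6,W):
RRRRRRRR
RRRRRRRR
RRRKKKWY
RRRKKKRR
RRRRRRRR
RRRRRRRR
RRRRRRRR
RRRRKRKR

Answer: RRRRRRRR
RRRRRRRR
RRRKKKWY
RRRKKKRR
RRRRRRRR
RRRRRRRR
RRRRRRRR
RRRRKRKR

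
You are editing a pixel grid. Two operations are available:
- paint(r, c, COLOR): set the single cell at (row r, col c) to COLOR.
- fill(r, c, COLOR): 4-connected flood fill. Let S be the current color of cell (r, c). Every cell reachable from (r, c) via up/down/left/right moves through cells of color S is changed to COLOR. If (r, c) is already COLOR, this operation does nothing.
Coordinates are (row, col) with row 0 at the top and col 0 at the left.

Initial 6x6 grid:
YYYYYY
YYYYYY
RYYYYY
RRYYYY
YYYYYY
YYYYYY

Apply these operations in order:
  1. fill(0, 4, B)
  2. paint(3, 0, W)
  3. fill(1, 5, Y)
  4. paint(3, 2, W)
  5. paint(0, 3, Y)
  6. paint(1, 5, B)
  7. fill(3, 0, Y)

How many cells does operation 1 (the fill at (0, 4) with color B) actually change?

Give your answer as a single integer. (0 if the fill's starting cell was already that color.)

After op 1 fill(0,4,B) [33 cells changed]:
BBBBBB
BBBBBB
RBBBBB
RRBBBB
BBBBBB
BBBBBB

Answer: 33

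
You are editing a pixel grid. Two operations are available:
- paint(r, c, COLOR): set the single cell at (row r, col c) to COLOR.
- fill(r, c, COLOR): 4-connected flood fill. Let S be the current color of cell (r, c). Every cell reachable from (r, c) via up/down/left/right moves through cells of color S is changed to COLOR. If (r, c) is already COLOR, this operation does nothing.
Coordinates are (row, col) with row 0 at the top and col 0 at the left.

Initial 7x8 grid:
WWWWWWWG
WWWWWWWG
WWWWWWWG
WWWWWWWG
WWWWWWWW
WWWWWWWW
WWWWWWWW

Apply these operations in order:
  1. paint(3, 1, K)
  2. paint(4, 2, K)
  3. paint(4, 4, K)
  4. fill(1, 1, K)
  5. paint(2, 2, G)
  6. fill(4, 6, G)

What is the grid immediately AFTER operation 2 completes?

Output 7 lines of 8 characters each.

Answer: WWWWWWWG
WWWWWWWG
WWWWWWWG
WKWWWWWG
WWKWWWWW
WWWWWWWW
WWWWWWWW

Derivation:
After op 1 paint(3,1,K):
WWWWWWWG
WWWWWWWG
WWWWWWWG
WKWWWWWG
WWWWWWWW
WWWWWWWW
WWWWWWWW
After op 2 paint(4,2,K):
WWWWWWWG
WWWWWWWG
WWWWWWWG
WKWWWWWG
WWKWWWWW
WWWWWWWW
WWWWWWWW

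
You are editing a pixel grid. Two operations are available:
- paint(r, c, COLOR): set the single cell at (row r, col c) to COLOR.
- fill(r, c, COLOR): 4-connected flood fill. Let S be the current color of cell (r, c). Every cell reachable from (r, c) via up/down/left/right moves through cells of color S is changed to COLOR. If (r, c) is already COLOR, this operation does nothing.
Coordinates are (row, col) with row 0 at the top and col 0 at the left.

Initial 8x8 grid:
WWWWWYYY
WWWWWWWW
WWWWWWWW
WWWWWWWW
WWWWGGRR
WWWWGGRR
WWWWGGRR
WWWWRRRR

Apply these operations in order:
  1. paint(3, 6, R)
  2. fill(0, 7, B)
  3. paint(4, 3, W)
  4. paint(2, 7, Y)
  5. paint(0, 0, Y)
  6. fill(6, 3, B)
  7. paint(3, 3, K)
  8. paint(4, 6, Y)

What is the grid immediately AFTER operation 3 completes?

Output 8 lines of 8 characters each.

After op 1 paint(3,6,R):
WWWWWYYY
WWWWWWWW
WWWWWWWW
WWWWWWRW
WWWWGGRR
WWWWGGRR
WWWWGGRR
WWWWRRRR
After op 2 fill(0,7,B) [3 cells changed]:
WWWWWBBB
WWWWWWWW
WWWWWWWW
WWWWWWRW
WWWWGGRR
WWWWGGRR
WWWWGGRR
WWWWRRRR
After op 3 paint(4,3,W):
WWWWWBBB
WWWWWWWW
WWWWWWWW
WWWWWWRW
WWWWGGRR
WWWWGGRR
WWWWGGRR
WWWWRRRR

Answer: WWWWWBBB
WWWWWWWW
WWWWWWWW
WWWWWWRW
WWWWGGRR
WWWWGGRR
WWWWGGRR
WWWWRRRR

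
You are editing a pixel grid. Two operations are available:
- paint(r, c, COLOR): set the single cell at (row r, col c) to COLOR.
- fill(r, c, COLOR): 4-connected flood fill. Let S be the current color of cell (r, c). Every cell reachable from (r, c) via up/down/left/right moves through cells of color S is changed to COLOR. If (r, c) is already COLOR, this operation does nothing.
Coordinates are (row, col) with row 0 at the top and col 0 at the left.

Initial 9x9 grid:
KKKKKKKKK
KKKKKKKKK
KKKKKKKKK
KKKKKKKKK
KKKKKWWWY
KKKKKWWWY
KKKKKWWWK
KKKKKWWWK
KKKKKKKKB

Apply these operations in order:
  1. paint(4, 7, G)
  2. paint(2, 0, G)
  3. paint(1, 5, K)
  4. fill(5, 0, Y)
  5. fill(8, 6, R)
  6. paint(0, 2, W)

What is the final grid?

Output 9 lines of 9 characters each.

Answer: RRWRRRRRR
RRRRRRRRR
GRRRRRRRR
RRRRRRRRR
RRRRRWWGR
RRRRRWWWR
RRRRRWWWK
RRRRRWWWK
RRRRRRRRB

Derivation:
After op 1 paint(4,7,G):
KKKKKKKKK
KKKKKKKKK
KKKKKKKKK
KKKKKKKKK
KKKKKWWGY
KKKKKWWWY
KKKKKWWWK
KKKKKWWWK
KKKKKKKKB
After op 2 paint(2,0,G):
KKKKKKKKK
KKKKKKKKK
GKKKKKKKK
KKKKKKKKK
KKKKKWWGY
KKKKKWWWY
KKKKKWWWK
KKKKKWWWK
KKKKKKKKB
After op 3 paint(1,5,K):
KKKKKKKKK
KKKKKKKKK
GKKKKKKKK
KKKKKKKKK
KKKKKWWGY
KKKKKWWWY
KKKKKWWWK
KKKKKWWWK
KKKKKKKKB
After op 4 fill(5,0,Y) [63 cells changed]:
YYYYYYYYY
YYYYYYYYY
GYYYYYYYY
YYYYYYYYY
YYYYYWWGY
YYYYYWWWY
YYYYYWWWK
YYYYYWWWK
YYYYYYYYB
After op 5 fill(8,6,R) [65 cells changed]:
RRRRRRRRR
RRRRRRRRR
GRRRRRRRR
RRRRRRRRR
RRRRRWWGR
RRRRRWWWR
RRRRRWWWK
RRRRRWWWK
RRRRRRRRB
After op 6 paint(0,2,W):
RRWRRRRRR
RRRRRRRRR
GRRRRRRRR
RRRRRRRRR
RRRRRWWGR
RRRRRWWWR
RRRRRWWWK
RRRRRWWWK
RRRRRRRRB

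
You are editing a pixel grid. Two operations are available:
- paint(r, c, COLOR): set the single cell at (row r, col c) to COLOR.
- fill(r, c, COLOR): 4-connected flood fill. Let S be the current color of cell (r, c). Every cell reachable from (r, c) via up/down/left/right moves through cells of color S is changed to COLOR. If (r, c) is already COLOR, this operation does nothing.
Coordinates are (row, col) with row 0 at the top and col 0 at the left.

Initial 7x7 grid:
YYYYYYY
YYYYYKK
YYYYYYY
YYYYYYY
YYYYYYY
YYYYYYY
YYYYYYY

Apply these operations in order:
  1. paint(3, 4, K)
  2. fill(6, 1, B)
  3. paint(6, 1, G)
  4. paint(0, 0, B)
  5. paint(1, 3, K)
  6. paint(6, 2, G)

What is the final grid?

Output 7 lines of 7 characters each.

Answer: BBBBBBB
BBBKBKK
BBBBBBB
BBBBKBB
BBBBBBB
BBBBBBB
BGGBBBB

Derivation:
After op 1 paint(3,4,K):
YYYYYYY
YYYYYKK
YYYYYYY
YYYYKYY
YYYYYYY
YYYYYYY
YYYYYYY
After op 2 fill(6,1,B) [46 cells changed]:
BBBBBBB
BBBBBKK
BBBBBBB
BBBBKBB
BBBBBBB
BBBBBBB
BBBBBBB
After op 3 paint(6,1,G):
BBBBBBB
BBBBBKK
BBBBBBB
BBBBKBB
BBBBBBB
BBBBBBB
BGBBBBB
After op 4 paint(0,0,B):
BBBBBBB
BBBBBKK
BBBBBBB
BBBBKBB
BBBBBBB
BBBBBBB
BGBBBBB
After op 5 paint(1,3,K):
BBBBBBB
BBBKBKK
BBBBBBB
BBBBKBB
BBBBBBB
BBBBBBB
BGBBBBB
After op 6 paint(6,2,G):
BBBBBBB
BBBKBKK
BBBBBBB
BBBBKBB
BBBBBBB
BBBBBBB
BGGBBBB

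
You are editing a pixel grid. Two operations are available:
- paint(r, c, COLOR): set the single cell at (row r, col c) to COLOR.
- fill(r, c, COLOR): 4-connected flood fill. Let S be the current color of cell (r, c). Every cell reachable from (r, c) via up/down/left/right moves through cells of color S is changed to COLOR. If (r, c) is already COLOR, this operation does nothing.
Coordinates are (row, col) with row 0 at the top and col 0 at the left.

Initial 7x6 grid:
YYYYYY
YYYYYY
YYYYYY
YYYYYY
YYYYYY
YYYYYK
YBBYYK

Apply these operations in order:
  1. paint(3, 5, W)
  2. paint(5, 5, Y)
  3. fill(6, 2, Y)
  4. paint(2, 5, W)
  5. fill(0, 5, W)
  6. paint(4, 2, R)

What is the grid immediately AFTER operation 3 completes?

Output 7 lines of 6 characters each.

Answer: YYYYYY
YYYYYY
YYYYYY
YYYYYW
YYYYYY
YYYYYY
YYYYYK

Derivation:
After op 1 paint(3,5,W):
YYYYYY
YYYYYY
YYYYYY
YYYYYW
YYYYYY
YYYYYK
YBBYYK
After op 2 paint(5,5,Y):
YYYYYY
YYYYYY
YYYYYY
YYYYYW
YYYYYY
YYYYYY
YBBYYK
After op 3 fill(6,2,Y) [2 cells changed]:
YYYYYY
YYYYYY
YYYYYY
YYYYYW
YYYYYY
YYYYYY
YYYYYK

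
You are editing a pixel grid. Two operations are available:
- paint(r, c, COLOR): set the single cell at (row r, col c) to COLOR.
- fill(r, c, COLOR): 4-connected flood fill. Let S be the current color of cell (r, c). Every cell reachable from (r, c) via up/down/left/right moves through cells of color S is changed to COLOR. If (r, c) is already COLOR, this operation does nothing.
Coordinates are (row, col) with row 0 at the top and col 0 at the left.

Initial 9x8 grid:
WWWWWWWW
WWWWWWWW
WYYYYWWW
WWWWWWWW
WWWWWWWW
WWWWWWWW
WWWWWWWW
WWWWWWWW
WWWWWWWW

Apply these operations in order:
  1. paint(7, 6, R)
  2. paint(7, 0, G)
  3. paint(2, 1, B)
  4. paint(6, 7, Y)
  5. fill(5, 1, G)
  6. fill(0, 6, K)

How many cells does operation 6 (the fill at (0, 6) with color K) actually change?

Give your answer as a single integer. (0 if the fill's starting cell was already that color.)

Answer: 66

Derivation:
After op 1 paint(7,6,R):
WWWWWWWW
WWWWWWWW
WYYYYWWW
WWWWWWWW
WWWWWWWW
WWWWWWWW
WWWWWWWW
WWWWWWRW
WWWWWWWW
After op 2 paint(7,0,G):
WWWWWWWW
WWWWWWWW
WYYYYWWW
WWWWWWWW
WWWWWWWW
WWWWWWWW
WWWWWWWW
GWWWWWRW
WWWWWWWW
After op 3 paint(2,1,B):
WWWWWWWW
WWWWWWWW
WBYYYWWW
WWWWWWWW
WWWWWWWW
WWWWWWWW
WWWWWWWW
GWWWWWRW
WWWWWWWW
After op 4 paint(6,7,Y):
WWWWWWWW
WWWWWWWW
WBYYYWWW
WWWWWWWW
WWWWWWWW
WWWWWWWW
WWWWWWWY
GWWWWWRW
WWWWWWWW
After op 5 fill(5,1,G) [65 cells changed]:
GGGGGGGG
GGGGGGGG
GBYYYGGG
GGGGGGGG
GGGGGGGG
GGGGGGGG
GGGGGGGY
GGGGGGRG
GGGGGGGG
After op 6 fill(0,6,K) [66 cells changed]:
KKKKKKKK
KKKKKKKK
KBYYYKKK
KKKKKKKK
KKKKKKKK
KKKKKKKK
KKKKKKKY
KKKKKKRK
KKKKKKKK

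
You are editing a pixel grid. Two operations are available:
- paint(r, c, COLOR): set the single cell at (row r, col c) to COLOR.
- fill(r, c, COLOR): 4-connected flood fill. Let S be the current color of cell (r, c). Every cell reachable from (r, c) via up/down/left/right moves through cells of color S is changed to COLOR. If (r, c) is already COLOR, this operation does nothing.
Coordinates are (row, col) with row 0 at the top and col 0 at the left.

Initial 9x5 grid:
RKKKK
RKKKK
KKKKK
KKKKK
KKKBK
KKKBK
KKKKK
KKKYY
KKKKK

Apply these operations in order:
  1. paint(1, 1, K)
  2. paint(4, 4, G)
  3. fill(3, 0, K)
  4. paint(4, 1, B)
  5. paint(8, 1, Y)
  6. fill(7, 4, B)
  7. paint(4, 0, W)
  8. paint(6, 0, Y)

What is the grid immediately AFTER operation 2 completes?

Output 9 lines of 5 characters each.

Answer: RKKKK
RKKKK
KKKKK
KKKKK
KKKBG
KKKBK
KKKKK
KKKYY
KKKKK

Derivation:
After op 1 paint(1,1,K):
RKKKK
RKKKK
KKKKK
KKKKK
KKKBK
KKKBK
KKKKK
KKKYY
KKKKK
After op 2 paint(4,4,G):
RKKKK
RKKKK
KKKKK
KKKKK
KKKBG
KKKBK
KKKKK
KKKYY
KKKKK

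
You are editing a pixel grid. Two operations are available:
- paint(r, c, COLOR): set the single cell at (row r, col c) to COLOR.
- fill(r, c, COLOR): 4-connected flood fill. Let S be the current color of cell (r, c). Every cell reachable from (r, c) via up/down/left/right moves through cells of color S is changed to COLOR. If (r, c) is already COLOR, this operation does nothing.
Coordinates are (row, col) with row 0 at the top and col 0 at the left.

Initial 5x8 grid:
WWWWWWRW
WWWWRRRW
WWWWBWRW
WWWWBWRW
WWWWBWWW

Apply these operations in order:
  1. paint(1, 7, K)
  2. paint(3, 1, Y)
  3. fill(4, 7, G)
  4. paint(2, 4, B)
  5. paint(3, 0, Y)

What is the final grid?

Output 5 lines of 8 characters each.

Answer: WWWWWWRW
WWWWRRRK
WWWWBGRG
YYWWBGRG
WWWWBGGG

Derivation:
After op 1 paint(1,7,K):
WWWWWWRW
WWWWRRRK
WWWWBWRW
WWWWBWRW
WWWWBWWW
After op 2 paint(3,1,Y):
WWWWWWRW
WWWWRRRK
WWWWBWRW
WYWWBWRW
WWWWBWWW
After op 3 fill(4,7,G) [7 cells changed]:
WWWWWWRW
WWWWRRRK
WWWWBGRG
WYWWBGRG
WWWWBGGG
After op 4 paint(2,4,B):
WWWWWWRW
WWWWRRRK
WWWWBGRG
WYWWBGRG
WWWWBGGG
After op 5 paint(3,0,Y):
WWWWWWRW
WWWWRRRK
WWWWBGRG
YYWWBGRG
WWWWBGGG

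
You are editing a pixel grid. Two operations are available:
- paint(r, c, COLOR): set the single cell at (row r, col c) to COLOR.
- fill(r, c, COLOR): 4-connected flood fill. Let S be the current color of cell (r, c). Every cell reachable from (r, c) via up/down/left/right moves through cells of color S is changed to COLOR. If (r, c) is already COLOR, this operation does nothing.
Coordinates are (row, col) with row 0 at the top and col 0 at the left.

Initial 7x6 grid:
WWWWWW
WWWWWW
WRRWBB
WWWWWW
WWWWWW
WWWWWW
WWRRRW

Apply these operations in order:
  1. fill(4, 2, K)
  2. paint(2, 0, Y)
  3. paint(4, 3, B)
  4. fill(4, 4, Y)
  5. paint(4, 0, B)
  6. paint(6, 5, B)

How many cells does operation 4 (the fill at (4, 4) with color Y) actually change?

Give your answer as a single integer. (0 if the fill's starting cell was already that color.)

After op 1 fill(4,2,K) [35 cells changed]:
KKKKKK
KKKKKK
KRRKBB
KKKKKK
KKKKKK
KKKKKK
KKRRRK
After op 2 paint(2,0,Y):
KKKKKK
KKKKKK
YRRKBB
KKKKKK
KKKKKK
KKKKKK
KKRRRK
After op 3 paint(4,3,B):
KKKKKK
KKKKKK
YRRKBB
KKKKKK
KKKBKK
KKKKKK
KKRRRK
After op 4 fill(4,4,Y) [33 cells changed]:
YYYYYY
YYYYYY
YRRYBB
YYYYYY
YYYBYY
YYYYYY
YYRRRY

Answer: 33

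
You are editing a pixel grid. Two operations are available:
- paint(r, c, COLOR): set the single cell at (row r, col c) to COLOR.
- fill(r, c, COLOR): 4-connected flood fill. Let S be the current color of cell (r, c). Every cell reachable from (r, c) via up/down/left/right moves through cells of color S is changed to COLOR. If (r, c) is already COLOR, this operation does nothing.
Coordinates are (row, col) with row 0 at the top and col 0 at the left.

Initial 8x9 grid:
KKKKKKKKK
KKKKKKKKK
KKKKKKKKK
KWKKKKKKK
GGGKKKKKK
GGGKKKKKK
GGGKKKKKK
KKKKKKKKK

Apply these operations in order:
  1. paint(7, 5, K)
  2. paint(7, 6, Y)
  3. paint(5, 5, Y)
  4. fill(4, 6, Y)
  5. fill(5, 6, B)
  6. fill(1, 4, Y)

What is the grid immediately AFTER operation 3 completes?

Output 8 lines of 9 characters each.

After op 1 paint(7,5,K):
KKKKKKKKK
KKKKKKKKK
KKKKKKKKK
KWKKKKKKK
GGGKKKKKK
GGGKKKKKK
GGGKKKKKK
KKKKKKKKK
After op 2 paint(7,6,Y):
KKKKKKKKK
KKKKKKKKK
KKKKKKKKK
KWKKKKKKK
GGGKKKKKK
GGGKKKKKK
GGGKKKKKK
KKKKKKYKK
After op 3 paint(5,5,Y):
KKKKKKKKK
KKKKKKKKK
KKKKKKKKK
KWKKKKKKK
GGGKKKKKK
GGGKKYKKK
GGGKKKKKK
KKKKKKYKK

Answer: KKKKKKKKK
KKKKKKKKK
KKKKKKKKK
KWKKKKKKK
GGGKKKKKK
GGGKKYKKK
GGGKKKKKK
KKKKKKYKK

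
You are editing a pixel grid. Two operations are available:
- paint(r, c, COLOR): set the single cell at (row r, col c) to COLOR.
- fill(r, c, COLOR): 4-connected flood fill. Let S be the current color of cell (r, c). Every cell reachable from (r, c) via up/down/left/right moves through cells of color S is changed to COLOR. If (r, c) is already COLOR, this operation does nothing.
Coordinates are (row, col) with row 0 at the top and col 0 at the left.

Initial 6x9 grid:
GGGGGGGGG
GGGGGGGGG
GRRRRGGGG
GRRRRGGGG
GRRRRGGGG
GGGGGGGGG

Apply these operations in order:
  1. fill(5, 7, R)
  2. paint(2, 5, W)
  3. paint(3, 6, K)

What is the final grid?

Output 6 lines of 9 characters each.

Answer: RRRRRRRRR
RRRRRRRRR
RRRRRWRRR
RRRRRRKRR
RRRRRRRRR
RRRRRRRRR

Derivation:
After op 1 fill(5,7,R) [42 cells changed]:
RRRRRRRRR
RRRRRRRRR
RRRRRRRRR
RRRRRRRRR
RRRRRRRRR
RRRRRRRRR
After op 2 paint(2,5,W):
RRRRRRRRR
RRRRRRRRR
RRRRRWRRR
RRRRRRRRR
RRRRRRRRR
RRRRRRRRR
After op 3 paint(3,6,K):
RRRRRRRRR
RRRRRRRRR
RRRRRWRRR
RRRRRRKRR
RRRRRRRRR
RRRRRRRRR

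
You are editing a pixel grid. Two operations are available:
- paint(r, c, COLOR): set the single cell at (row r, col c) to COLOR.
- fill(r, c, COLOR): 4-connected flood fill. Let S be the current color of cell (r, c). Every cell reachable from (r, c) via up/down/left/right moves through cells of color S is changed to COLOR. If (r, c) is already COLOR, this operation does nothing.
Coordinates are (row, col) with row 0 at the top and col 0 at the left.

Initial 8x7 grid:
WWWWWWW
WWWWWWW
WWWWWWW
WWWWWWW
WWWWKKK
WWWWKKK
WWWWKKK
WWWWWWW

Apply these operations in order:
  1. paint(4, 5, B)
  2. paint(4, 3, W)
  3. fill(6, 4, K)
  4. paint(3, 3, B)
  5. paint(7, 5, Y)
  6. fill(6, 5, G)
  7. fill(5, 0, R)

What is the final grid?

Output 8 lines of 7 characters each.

After op 1 paint(4,5,B):
WWWWWWW
WWWWWWW
WWWWWWW
WWWWWWW
WWWWKBK
WWWWKKK
WWWWKKK
WWWWWWW
After op 2 paint(4,3,W):
WWWWWWW
WWWWWWW
WWWWWWW
WWWWWWW
WWWWKBK
WWWWKKK
WWWWKKK
WWWWWWW
After op 3 fill(6,4,K) [0 cells changed]:
WWWWWWW
WWWWWWW
WWWWWWW
WWWWWWW
WWWWKBK
WWWWKKK
WWWWKKK
WWWWWWW
After op 4 paint(3,3,B):
WWWWWWW
WWWWWWW
WWWWWWW
WWWBWWW
WWWWKBK
WWWWKKK
WWWWKKK
WWWWWWW
After op 5 paint(7,5,Y):
WWWWWWW
WWWWWWW
WWWWWWW
WWWBWWW
WWWWKBK
WWWWKKK
WWWWKKK
WWWWWYW
After op 6 fill(6,5,G) [8 cells changed]:
WWWWWWW
WWWWWWW
WWWWWWW
WWWBWWW
WWWWGBG
WWWWGGG
WWWWGGG
WWWWWYW
After op 7 fill(5,0,R) [44 cells changed]:
RRRRRRR
RRRRRRR
RRRRRRR
RRRBRRR
RRRRGBG
RRRRGGG
RRRRGGG
RRRRRYW

Answer: RRRRRRR
RRRRRRR
RRRRRRR
RRRBRRR
RRRRGBG
RRRRGGG
RRRRGGG
RRRRRYW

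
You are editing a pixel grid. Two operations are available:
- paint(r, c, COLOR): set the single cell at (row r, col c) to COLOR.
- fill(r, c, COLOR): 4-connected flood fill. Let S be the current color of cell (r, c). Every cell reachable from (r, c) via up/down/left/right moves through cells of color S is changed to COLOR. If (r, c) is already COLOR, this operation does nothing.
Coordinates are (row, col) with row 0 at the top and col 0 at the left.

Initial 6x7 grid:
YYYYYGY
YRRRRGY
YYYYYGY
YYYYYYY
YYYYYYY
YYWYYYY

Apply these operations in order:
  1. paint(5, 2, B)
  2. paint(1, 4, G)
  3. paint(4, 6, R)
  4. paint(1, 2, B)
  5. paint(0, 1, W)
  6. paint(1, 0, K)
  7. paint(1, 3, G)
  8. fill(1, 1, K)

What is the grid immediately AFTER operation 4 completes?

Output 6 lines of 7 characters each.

Answer: YYYYYGY
YRBRGGY
YYYYYGY
YYYYYYY
YYYYYYR
YYBYYYY

Derivation:
After op 1 paint(5,2,B):
YYYYYGY
YRRRRGY
YYYYYGY
YYYYYYY
YYYYYYY
YYBYYYY
After op 2 paint(1,4,G):
YYYYYGY
YRRRGGY
YYYYYGY
YYYYYYY
YYYYYYY
YYBYYYY
After op 3 paint(4,6,R):
YYYYYGY
YRRRGGY
YYYYYGY
YYYYYYY
YYYYYYR
YYBYYYY
After op 4 paint(1,2,B):
YYYYYGY
YRBRGGY
YYYYYGY
YYYYYYY
YYYYYYR
YYBYYYY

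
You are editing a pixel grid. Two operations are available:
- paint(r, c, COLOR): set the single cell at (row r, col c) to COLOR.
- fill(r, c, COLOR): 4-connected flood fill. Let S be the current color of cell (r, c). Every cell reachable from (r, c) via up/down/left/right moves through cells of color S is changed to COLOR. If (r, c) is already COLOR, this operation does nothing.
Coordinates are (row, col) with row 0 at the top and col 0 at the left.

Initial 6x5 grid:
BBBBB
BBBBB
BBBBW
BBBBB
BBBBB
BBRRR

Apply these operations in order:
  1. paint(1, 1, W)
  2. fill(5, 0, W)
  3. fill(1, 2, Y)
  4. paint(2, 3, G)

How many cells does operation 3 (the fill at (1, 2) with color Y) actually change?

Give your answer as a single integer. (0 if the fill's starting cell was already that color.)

Answer: 27

Derivation:
After op 1 paint(1,1,W):
BBBBB
BWBBB
BBBBW
BBBBB
BBBBB
BBRRR
After op 2 fill(5,0,W) [25 cells changed]:
WWWWW
WWWWW
WWWWW
WWWWW
WWWWW
WWRRR
After op 3 fill(1,2,Y) [27 cells changed]:
YYYYY
YYYYY
YYYYY
YYYYY
YYYYY
YYRRR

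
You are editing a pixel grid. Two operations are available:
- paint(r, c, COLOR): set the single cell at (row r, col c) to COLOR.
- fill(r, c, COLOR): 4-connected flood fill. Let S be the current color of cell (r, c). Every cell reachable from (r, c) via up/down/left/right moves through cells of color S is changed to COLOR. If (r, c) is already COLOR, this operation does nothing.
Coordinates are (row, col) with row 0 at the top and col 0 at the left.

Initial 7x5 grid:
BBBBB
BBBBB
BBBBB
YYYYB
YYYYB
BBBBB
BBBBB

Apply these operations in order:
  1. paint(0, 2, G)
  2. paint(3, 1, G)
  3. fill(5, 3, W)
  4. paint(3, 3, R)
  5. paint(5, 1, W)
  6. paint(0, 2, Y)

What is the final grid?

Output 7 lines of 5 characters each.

After op 1 paint(0,2,G):
BBGBB
BBBBB
BBBBB
YYYYB
YYYYB
BBBBB
BBBBB
After op 2 paint(3,1,G):
BBGBB
BBBBB
BBBBB
YGYYB
YYYYB
BBBBB
BBBBB
After op 3 fill(5,3,W) [26 cells changed]:
WWGWW
WWWWW
WWWWW
YGYYW
YYYYW
WWWWW
WWWWW
After op 4 paint(3,3,R):
WWGWW
WWWWW
WWWWW
YGYRW
YYYYW
WWWWW
WWWWW
After op 5 paint(5,1,W):
WWGWW
WWWWW
WWWWW
YGYRW
YYYYW
WWWWW
WWWWW
After op 6 paint(0,2,Y):
WWYWW
WWWWW
WWWWW
YGYRW
YYYYW
WWWWW
WWWWW

Answer: WWYWW
WWWWW
WWWWW
YGYRW
YYYYW
WWWWW
WWWWW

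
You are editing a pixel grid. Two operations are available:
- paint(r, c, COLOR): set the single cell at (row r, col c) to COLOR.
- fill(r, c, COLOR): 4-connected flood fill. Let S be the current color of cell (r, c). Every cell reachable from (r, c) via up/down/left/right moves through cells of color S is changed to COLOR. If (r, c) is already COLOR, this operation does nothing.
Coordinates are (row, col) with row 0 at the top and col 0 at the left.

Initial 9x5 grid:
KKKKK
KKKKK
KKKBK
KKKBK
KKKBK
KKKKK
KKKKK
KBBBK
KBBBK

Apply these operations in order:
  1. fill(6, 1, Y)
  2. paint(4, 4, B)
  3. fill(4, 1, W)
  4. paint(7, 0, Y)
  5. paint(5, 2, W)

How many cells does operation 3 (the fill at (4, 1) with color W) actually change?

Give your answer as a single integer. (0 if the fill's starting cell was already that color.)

After op 1 fill(6,1,Y) [36 cells changed]:
YYYYY
YYYYY
YYYBY
YYYBY
YYYBY
YYYYY
YYYYY
YBBBY
YBBBY
After op 2 paint(4,4,B):
YYYYY
YYYYY
YYYBY
YYYBY
YYYBB
YYYYY
YYYYY
YBBBY
YBBBY
After op 3 fill(4,1,W) [35 cells changed]:
WWWWW
WWWWW
WWWBW
WWWBW
WWWBB
WWWWW
WWWWW
WBBBW
WBBBW

Answer: 35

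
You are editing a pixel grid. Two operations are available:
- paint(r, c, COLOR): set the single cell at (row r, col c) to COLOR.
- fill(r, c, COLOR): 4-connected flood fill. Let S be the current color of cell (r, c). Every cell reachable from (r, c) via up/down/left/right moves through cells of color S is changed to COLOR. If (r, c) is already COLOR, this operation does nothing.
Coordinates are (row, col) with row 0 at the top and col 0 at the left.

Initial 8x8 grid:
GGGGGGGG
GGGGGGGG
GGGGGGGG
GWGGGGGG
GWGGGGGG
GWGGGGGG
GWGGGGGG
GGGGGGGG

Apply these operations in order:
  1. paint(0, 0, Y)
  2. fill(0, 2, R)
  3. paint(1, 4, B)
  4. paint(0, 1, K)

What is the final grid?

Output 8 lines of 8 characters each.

After op 1 paint(0,0,Y):
YGGGGGGG
GGGGGGGG
GGGGGGGG
GWGGGGGG
GWGGGGGG
GWGGGGGG
GWGGGGGG
GGGGGGGG
After op 2 fill(0,2,R) [59 cells changed]:
YRRRRRRR
RRRRRRRR
RRRRRRRR
RWRRRRRR
RWRRRRRR
RWRRRRRR
RWRRRRRR
RRRRRRRR
After op 3 paint(1,4,B):
YRRRRRRR
RRRRBRRR
RRRRRRRR
RWRRRRRR
RWRRRRRR
RWRRRRRR
RWRRRRRR
RRRRRRRR
After op 4 paint(0,1,K):
YKRRRRRR
RRRRBRRR
RRRRRRRR
RWRRRRRR
RWRRRRRR
RWRRRRRR
RWRRRRRR
RRRRRRRR

Answer: YKRRRRRR
RRRRBRRR
RRRRRRRR
RWRRRRRR
RWRRRRRR
RWRRRRRR
RWRRRRRR
RRRRRRRR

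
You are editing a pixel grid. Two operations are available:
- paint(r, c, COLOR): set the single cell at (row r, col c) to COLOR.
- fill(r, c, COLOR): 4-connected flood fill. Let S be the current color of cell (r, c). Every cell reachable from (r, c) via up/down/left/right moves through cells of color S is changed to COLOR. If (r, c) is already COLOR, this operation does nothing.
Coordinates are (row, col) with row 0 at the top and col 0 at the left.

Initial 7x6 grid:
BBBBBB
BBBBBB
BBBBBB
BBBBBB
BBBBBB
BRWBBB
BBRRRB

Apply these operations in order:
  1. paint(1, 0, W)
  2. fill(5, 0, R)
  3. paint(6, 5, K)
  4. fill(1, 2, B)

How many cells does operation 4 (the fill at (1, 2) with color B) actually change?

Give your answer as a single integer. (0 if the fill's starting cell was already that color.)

Answer: 39

Derivation:
After op 1 paint(1,0,W):
BBBBBB
WBBBBB
BBBBBB
BBBBBB
BBBBBB
BRWBBB
BBRRRB
After op 2 fill(5,0,R) [36 cells changed]:
RRRRRR
WRRRRR
RRRRRR
RRRRRR
RRRRRR
RRWRRR
RRRRRR
After op 3 paint(6,5,K):
RRRRRR
WRRRRR
RRRRRR
RRRRRR
RRRRRR
RRWRRR
RRRRRK
After op 4 fill(1,2,B) [39 cells changed]:
BBBBBB
WBBBBB
BBBBBB
BBBBBB
BBBBBB
BBWBBB
BBBBBK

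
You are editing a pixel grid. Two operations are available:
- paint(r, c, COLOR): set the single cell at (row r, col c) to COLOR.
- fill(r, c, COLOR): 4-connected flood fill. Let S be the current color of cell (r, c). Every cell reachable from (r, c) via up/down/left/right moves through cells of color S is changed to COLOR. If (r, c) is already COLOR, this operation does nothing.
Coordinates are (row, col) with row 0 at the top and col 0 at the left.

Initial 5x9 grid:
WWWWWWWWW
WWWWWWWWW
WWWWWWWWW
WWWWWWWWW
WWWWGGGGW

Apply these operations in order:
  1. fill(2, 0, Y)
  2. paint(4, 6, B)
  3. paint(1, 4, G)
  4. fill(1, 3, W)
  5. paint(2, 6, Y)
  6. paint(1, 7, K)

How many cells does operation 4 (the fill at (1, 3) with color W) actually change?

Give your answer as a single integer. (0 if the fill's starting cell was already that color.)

Answer: 40

Derivation:
After op 1 fill(2,0,Y) [41 cells changed]:
YYYYYYYYY
YYYYYYYYY
YYYYYYYYY
YYYYYYYYY
YYYYGGGGY
After op 2 paint(4,6,B):
YYYYYYYYY
YYYYYYYYY
YYYYYYYYY
YYYYYYYYY
YYYYGGBGY
After op 3 paint(1,4,G):
YYYYYYYYY
YYYYGYYYY
YYYYYYYYY
YYYYYYYYY
YYYYGGBGY
After op 4 fill(1,3,W) [40 cells changed]:
WWWWWWWWW
WWWWGWWWW
WWWWWWWWW
WWWWWWWWW
WWWWGGBGW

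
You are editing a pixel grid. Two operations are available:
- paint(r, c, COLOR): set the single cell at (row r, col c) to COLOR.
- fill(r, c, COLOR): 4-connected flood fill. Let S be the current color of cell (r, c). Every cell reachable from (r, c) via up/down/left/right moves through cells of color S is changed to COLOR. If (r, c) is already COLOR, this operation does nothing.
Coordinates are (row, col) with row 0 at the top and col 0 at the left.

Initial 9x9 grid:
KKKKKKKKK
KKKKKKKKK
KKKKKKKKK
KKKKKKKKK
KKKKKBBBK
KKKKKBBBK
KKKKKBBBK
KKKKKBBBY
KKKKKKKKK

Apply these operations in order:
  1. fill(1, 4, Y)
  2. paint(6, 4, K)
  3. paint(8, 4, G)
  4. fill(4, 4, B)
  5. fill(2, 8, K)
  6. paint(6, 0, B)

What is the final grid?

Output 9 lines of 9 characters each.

Answer: KKKKKKKKK
KKKKKKKKK
KKKKKKKKK
KKKKKKKKK
KKKKKKKKK
KKKKKKKKK
BKKKKKKKK
KKKKKKKKK
KKKKGKKKK

Derivation:
After op 1 fill(1,4,Y) [68 cells changed]:
YYYYYYYYY
YYYYYYYYY
YYYYYYYYY
YYYYYYYYY
YYYYYBBBY
YYYYYBBBY
YYYYYBBBY
YYYYYBBBY
YYYYYYYYY
After op 2 paint(6,4,K):
YYYYYYYYY
YYYYYYYYY
YYYYYYYYY
YYYYYYYYY
YYYYYBBBY
YYYYYBBBY
YYYYKBBBY
YYYYYBBBY
YYYYYYYYY
After op 3 paint(8,4,G):
YYYYYYYYY
YYYYYYYYY
YYYYYYYYY
YYYYYYYYY
YYYYYBBBY
YYYYYBBBY
YYYYKBBBY
YYYYYBBBY
YYYYGYYYY
After op 4 fill(4,4,B) [67 cells changed]:
BBBBBBBBB
BBBBBBBBB
BBBBBBBBB
BBBBBBBBB
BBBBBBBBB
BBBBBBBBB
BBBBKBBBB
BBBBBBBBB
BBBBGBBBB
After op 5 fill(2,8,K) [79 cells changed]:
KKKKKKKKK
KKKKKKKKK
KKKKKKKKK
KKKKKKKKK
KKKKKKKKK
KKKKKKKKK
KKKKKKKKK
KKKKKKKKK
KKKKGKKKK
After op 6 paint(6,0,B):
KKKKKKKKK
KKKKKKKKK
KKKKKKKKK
KKKKKKKKK
KKKKKKKKK
KKKKKKKKK
BKKKKKKKK
KKKKKKKKK
KKKKGKKKK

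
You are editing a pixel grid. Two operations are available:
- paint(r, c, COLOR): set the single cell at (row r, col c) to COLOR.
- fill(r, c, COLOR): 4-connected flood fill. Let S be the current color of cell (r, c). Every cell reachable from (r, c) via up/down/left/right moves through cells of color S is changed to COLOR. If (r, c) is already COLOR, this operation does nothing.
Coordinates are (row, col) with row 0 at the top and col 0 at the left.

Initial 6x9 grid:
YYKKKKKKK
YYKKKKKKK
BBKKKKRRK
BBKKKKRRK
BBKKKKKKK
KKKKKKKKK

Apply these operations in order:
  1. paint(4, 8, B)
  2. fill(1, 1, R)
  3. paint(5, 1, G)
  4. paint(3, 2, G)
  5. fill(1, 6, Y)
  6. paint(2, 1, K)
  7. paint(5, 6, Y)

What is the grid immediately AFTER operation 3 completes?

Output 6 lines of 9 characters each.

Answer: RRKKKKKKK
RRKKKKKKK
BBKKKKRRK
BBKKKKRRK
BBKKKKKKB
KGKKKKKKK

Derivation:
After op 1 paint(4,8,B):
YYKKKKKKK
YYKKKKKKK
BBKKKKRRK
BBKKKKRRK
BBKKKKKKB
KKKKKKKKK
After op 2 fill(1,1,R) [4 cells changed]:
RRKKKKKKK
RRKKKKKKK
BBKKKKRRK
BBKKKKRRK
BBKKKKKKB
KKKKKKKKK
After op 3 paint(5,1,G):
RRKKKKKKK
RRKKKKKKK
BBKKKKRRK
BBKKKKRRK
BBKKKKKKB
KGKKKKKKK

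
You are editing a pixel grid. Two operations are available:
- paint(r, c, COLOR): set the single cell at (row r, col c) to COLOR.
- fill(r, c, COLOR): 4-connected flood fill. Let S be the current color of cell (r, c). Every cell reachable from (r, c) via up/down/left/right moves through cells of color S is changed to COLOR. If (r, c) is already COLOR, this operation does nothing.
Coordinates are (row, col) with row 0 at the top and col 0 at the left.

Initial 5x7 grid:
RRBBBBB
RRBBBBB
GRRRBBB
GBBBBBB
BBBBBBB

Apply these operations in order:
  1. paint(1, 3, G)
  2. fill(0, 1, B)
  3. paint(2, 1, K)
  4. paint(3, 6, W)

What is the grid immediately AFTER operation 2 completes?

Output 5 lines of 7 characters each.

Answer: BBBBBBB
BBBGBBB
GBBBBBB
GBBBBBB
BBBBBBB

Derivation:
After op 1 paint(1,3,G):
RRBBBBB
RRBGBBB
GRRRBBB
GBBBBBB
BBBBBBB
After op 2 fill(0,1,B) [7 cells changed]:
BBBBBBB
BBBGBBB
GBBBBBB
GBBBBBB
BBBBBBB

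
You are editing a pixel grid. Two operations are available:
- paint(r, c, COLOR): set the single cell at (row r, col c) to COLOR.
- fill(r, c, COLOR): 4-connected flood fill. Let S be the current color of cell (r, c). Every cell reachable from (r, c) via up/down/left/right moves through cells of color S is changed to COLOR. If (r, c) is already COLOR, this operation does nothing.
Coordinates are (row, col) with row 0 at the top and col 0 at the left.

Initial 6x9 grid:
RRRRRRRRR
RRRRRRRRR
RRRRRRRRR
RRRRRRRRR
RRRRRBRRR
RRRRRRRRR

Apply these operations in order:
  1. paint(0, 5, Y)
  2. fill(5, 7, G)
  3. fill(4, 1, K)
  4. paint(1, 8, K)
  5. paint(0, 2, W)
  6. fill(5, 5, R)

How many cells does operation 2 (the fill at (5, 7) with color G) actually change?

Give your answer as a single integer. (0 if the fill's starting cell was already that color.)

Answer: 52

Derivation:
After op 1 paint(0,5,Y):
RRRRRYRRR
RRRRRRRRR
RRRRRRRRR
RRRRRRRRR
RRRRRBRRR
RRRRRRRRR
After op 2 fill(5,7,G) [52 cells changed]:
GGGGGYGGG
GGGGGGGGG
GGGGGGGGG
GGGGGGGGG
GGGGGBGGG
GGGGGGGGG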